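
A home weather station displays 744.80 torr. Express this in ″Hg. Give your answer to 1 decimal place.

1 mmHg = 0.0393701 inHg, so 744.80 × 0.0393701 = 29.3 inHg.

29.3 inHg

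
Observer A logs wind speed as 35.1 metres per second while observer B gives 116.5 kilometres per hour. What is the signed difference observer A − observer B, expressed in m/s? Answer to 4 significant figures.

observer B: 116.5 km/h = 32.36111 m/s.
Difference: 35.10000 − 32.36111 = 2.739 m/s.

2.739 m/s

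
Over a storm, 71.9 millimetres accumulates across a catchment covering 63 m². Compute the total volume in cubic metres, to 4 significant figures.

1 mm over 1 m² is 1 L, so volume = 71.9 × 63 = 4529.7 L = 4.530 m³.

4.530 cubic metres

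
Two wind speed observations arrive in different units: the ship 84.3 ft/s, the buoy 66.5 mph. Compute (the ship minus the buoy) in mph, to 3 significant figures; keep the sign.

-9.02 mph

the ship: 84.3 ft/s = 57.4773 mph.
Difference: 57.4773 − 66.5000 = -9.02 mph.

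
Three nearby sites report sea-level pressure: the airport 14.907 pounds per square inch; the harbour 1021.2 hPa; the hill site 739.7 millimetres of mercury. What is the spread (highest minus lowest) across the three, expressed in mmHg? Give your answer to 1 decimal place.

the airport: 14.907 psi = 770.914 mmHg.
the harbour: 1021.2 hPa = 765.963 mmHg.
Spread: 770.914 − 739.700 = 31.2 mmHg.

31.2 mmHg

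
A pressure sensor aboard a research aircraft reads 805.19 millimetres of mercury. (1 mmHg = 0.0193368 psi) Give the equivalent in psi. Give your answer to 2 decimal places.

15.57 psi

1 mmHg = 0.0193368 psi, so 805.19 × 0.0193368 = 15.57 psi.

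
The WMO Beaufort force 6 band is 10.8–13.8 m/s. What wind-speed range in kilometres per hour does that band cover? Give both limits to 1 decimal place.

10.8–13.8 m/s × 3.6 = 38.9–49.7 km/h.

38.9 to 49.7 km/h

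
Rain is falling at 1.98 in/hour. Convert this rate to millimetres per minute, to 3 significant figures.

0.838 mm/minute

1.98 in/hour × 25.4 mm/in × 0.0166667 hour/minute = 0.838 mm/minute.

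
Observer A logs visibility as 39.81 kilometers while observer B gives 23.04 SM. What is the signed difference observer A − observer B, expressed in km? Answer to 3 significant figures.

2.73 km

observer B: 23.04 SM = 37.0793 km.
Difference: 39.8100 − 37.0793 = 2.73 km.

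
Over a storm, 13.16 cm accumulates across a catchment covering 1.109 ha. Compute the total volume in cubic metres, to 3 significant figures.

Depth: 13.16 cm × 10 = 131.6 mm.
Area: 1.109 ha = 11090 m².
1 mm over 1 m² is 1 L, so volume = 131.6 × 11090 = 1459444 L = 1460 m³.

1460 cubic metres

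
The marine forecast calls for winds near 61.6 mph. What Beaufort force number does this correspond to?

Beaufort force 10

61.6 mph = 27.5 m/s, which is Beaufort 10 (storm, 24.5–28.4 m/s).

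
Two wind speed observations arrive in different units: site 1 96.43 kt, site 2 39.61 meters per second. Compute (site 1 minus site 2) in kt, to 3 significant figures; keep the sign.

19.4 kt

site 2: 39.61 m/s = 76.996 kt.
Difference: 96.430 − 76.996 = 19.4 kt.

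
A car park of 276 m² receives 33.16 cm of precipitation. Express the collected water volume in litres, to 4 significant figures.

91520 litres

Depth: 33.16 cm × 10 = 331.6 mm.
1 mm over 1 m² is 1 L, so volume = 331.6 × 276 = 91521.6 L ≈ 91520 L.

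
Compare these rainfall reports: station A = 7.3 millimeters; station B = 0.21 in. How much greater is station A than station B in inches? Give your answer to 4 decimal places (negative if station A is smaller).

0.0774 in

station A: 7.3 mm = 0.287402 in.
Difference: 0.287402 − 0.210000 = 0.0774 in.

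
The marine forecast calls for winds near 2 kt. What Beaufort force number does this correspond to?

2 kt lies in the Beaufort 1 band (light air, 1–3 kt).

Beaufort force 1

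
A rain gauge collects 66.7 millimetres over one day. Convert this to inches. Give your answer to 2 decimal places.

2.63 in

1 mm = 0.0393701 in, so 66.7 × 0.0393701 = 2.63 in.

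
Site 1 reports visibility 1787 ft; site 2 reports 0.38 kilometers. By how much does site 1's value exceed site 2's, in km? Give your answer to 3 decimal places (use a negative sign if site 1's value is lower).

site 1: 1787 ft = 0.54468 km.
Difference: 0.54468 − 0.38000 = 0.165 km.

0.165 km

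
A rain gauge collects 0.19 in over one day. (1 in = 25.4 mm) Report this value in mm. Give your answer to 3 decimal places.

1 in = 25.4 mm, so 0.19 × 25.4 = 4.826 mm.

4.826 mm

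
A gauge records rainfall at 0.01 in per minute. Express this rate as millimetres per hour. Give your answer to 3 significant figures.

15.2 mm/hour

0.01 in/minute × 25.4 mm/in × 60 minute/hour = 15.2 mm/hour.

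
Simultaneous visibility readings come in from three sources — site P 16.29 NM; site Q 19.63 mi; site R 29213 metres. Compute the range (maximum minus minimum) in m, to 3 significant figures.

site P: 16.29 nmi = 30169.08 m.
site Q: 19.63 SM = 31591.42 m.
Spread: 31591.42 − 29213.00 = 2380 m.

2380 m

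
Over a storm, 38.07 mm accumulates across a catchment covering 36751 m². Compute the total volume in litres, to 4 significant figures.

1 mm over 1 m² is 1 L, so volume = 38.07 × 36751 = 1399110.6 L ≈ 1399000 L.

1399000 litres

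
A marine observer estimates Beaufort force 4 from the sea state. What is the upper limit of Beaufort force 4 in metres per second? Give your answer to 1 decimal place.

Beaufort 4 (moderate breeze) spans 5.5–7.9 m/s.

7.9 m/s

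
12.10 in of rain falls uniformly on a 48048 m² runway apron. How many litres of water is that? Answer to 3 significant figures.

Depth: 12.10 in × 25.4 = 307.34 mm.
1 mm over 1 m² is 1 L, so volume = 307.34 × 48048 = 14767072 L ≈ 14800000 L.

14800000 litres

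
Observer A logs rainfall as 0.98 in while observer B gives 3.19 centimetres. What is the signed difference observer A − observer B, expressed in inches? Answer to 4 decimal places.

-0.2759 in

observer B: 3.19 cm = 1.255906 in.
Difference: 0.980000 − 1.255906 = -0.2759 in.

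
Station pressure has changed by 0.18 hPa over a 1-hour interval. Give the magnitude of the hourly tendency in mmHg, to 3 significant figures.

0.18 hPa / 1 h × 0.750062 mmHg/hPa = 0.135 mmHg/h.

0.135 mmHg per hour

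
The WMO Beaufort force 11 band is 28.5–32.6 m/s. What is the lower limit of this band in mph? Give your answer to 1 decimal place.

28.5–32.6 m/s × 2.237 = 63.8–72.9 mph.

63.8 mph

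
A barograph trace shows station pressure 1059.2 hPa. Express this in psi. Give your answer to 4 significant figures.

1 hPa = 0.0145038 psi, so 1059.2 × 0.0145038 = 15.36 psi.

15.36 psi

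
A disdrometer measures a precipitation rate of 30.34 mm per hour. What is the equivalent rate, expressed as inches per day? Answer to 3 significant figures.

30.34 mm/hour × 0.0393701 in/mm × 24 hour/day = 28.7 in/day.

28.7 in/day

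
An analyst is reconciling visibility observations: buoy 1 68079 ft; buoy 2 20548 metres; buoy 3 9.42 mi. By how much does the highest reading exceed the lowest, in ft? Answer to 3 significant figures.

buoy 2: 20548 m = 67414.70 ft.
buoy 3: 9.42 SM = 49737.60 ft.
Spread: 68079.00 − 49737.60 = 18300 ft.

18300 ft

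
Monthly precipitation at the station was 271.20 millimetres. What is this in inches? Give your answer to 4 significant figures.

1 mm = 0.0393701 in, so 271.20 × 0.0393701 = 10.68 in.

10.68 in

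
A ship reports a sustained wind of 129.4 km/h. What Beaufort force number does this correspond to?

Beaufort force 12

129.4 km/h = 35.9 m/s, which is Beaufort 12 (hurricane force, ≥32.7 m/s).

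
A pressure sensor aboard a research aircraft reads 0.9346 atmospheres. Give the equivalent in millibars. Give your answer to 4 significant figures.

1 atm = 1013.25 mb, so 0.9346 × 1013.25 = 947.0 mb.

947.0 mb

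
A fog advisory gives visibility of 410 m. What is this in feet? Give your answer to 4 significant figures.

1345 ft

1 m = 3.28084 ft, so 410 × 3.28084 = 1345 ft.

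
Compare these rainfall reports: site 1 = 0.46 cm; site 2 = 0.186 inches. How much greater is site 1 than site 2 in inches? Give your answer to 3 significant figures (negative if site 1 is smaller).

-0.00490 in

site 1: 0.46 cm = 0.1811024 in.
Difference: 0.1811024 − 0.1860000 = -0.00490 in.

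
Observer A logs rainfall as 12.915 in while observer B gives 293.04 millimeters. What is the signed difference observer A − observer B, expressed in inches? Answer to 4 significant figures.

1.378 in

observer B: 293.04 mm = 11.53701 in.
Difference: 12.91500 − 11.53701 = 1.378 in.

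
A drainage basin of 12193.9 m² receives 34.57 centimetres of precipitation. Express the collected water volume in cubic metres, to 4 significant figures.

Depth: 34.57 cm × 10 = 345.7 mm.
1 mm over 1 m² is 1 L, so volume = 345.7 × 12193.9 = 4215431.2 L = 4215 m³.

4215 cubic metres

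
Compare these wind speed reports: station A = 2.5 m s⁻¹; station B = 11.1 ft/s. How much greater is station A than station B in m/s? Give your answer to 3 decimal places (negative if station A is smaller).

-0.883 m/s

station B: 11.1 ft/s = 3.38328 m/s.
Difference: 2.50000 − 3.38328 = -0.883 m/s.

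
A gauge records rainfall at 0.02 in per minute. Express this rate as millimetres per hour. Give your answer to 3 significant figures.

0.02 in/minute × 25.4 mm/in × 60 minute/hour = 30.5 mm/hour.

30.5 mm/hour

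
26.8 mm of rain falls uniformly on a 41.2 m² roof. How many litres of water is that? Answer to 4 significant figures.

1 mm over 1 m² is 1 L, so volume = 26.8 × 41.2 = 1104.16 L ≈ 1104 L.

1104 litres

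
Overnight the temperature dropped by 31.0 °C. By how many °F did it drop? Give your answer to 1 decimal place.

For a temperature change the 32° offset cancels: Δ°F = 31.0 × 1.8 = 55.8 °F.

55.8 °F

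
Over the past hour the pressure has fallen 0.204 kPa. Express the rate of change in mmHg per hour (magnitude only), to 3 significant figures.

1.53 mmHg per hour

0.204 kPa / 1 h × 7.50062 mmHg/kPa = 1.53 mmHg/h.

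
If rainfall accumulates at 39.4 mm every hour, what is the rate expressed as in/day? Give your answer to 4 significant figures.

37.23 in/day

39.4 mm/hour × 0.0393701 in/mm × 24 hour/day = 37.23 in/day.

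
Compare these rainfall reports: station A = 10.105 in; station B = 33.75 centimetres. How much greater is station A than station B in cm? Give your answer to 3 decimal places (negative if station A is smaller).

-8.083 cm

station A: 10.105 in = 25.66670 cm.
Difference: 25.66670 − 33.75000 = -8.083 cm.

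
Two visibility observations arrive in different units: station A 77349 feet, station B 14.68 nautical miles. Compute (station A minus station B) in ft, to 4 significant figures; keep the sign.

station B: 14.68 nmi = 89197.38 ft.
Difference: 77349.00 − 89197.38 = -11850 ft.

-11850 ft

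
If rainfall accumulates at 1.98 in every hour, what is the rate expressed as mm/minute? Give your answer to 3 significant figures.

1.98 in/hour × 25.4 mm/in × 0.0166667 hour/minute = 0.838 mm/minute.

0.838 mm/minute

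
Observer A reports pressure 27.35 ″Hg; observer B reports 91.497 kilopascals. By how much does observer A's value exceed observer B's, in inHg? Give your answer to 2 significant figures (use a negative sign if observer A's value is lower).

observer B: 91.497 kPa = 27.0190 inHg.
Difference: 27.3500 − 27.0190 = 0.33 inHg.

0.33 inHg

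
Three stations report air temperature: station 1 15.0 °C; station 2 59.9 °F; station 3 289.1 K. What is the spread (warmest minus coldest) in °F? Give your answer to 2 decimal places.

station 2: 59.9 °F = 15.500 °C.
station 3: 289.1 K = 15.950 °C.
Spread: 15.950 − 15.000 = 0.950 °C = 1.71 °F.

1.71 °F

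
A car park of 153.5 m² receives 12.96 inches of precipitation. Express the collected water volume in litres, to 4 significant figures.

50530 litres

Depth: 12.96 in × 25.4 = 329.184 mm.
1 mm over 1 m² is 1 L, so volume = 329.184 × 153.5 = 50529.744 L ≈ 50530 L.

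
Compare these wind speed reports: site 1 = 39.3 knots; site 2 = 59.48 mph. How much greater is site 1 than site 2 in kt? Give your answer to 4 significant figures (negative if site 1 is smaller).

site 2: 59.48 mph = 51.6867 kt.
Difference: 39.3000 − 51.6867 = -12.39 kt.

-12.39 kt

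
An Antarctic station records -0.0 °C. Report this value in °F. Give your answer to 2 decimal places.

32.00 °F

°F = °C × 9/5 + 32 = -0.0 × 1.8 + 32 = 32.00 °F.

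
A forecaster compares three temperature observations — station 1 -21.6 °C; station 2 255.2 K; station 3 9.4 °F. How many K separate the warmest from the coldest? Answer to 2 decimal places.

9.04 K

station 2: 255.2 K = -17.950 °C.
station 3: 9.4 °F = -12.556 °C.
Spread: (-12.556) − (-21.600) = 9.044 °C.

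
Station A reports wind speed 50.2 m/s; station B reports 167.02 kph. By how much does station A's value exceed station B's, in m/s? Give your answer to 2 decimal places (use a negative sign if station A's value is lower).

station B: 167.02 km/h = 46.3944 m/s.
Difference: 50.2000 − 46.3944 = 3.81 m/s.

3.81 m/s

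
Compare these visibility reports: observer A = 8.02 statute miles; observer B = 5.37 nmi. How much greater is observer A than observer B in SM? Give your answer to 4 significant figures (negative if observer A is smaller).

1.840 SM

observer B: 5.37 nmi = 6.17969 SM.
Difference: 8.02000 − 6.17969 = 1.840 SM.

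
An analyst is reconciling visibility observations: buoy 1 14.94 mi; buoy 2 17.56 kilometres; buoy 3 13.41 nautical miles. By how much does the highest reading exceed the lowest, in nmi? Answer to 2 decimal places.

buoy 1: 14.94 SM = 12.9825 nmi.
buoy 2: 17.56 km = 9.4816 nmi.
Spread: 13.4100 − 9.4816 = 3.93 nmi.

3.93 nmi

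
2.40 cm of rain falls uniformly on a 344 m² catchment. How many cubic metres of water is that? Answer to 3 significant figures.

8.26 cubic metres

Depth: 2.40 cm × 10 = 24 mm.
1 mm over 1 m² is 1 L, so volume = 24 × 344 = 8256 L = 8.26 m³.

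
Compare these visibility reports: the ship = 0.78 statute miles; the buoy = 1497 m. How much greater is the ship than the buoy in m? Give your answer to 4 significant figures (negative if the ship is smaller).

the ship: 0.78 SM = 1255.288 m.
Difference: 1255.288 − 1497.000 = -241.7 m.

-241.7 m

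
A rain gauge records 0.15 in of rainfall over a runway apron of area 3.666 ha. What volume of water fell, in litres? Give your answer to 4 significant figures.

Depth: 0.15 in × 25.4 = 3.81 mm.
Area: 3.666 ha = 36660 m².
1 mm over 1 m² is 1 L, so volume = 3.81 × 36660 = 139674.6 L ≈ 139700 L.

139700 litres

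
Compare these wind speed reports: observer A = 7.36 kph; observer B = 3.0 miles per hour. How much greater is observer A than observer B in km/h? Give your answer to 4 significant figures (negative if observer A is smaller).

observer B: 3.0 mph = 4.82803 km/h.
Difference: 7.36000 − 4.82803 = 2.532 km/h.

2.532 km/h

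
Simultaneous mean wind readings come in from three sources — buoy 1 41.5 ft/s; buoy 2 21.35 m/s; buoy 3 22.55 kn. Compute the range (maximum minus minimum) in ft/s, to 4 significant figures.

31.99 ft/s

buoy 2: 21.35 m/s = 70.0459 ft/s.
buoy 3: 22.55 kt = 38.0601 ft/s.
Spread: 70.0459 − 38.0601 = 31.99 ft/s.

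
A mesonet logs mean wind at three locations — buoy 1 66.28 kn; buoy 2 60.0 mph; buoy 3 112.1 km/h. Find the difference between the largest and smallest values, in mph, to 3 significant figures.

16.3 mph

buoy 1: 66.28 kt = 76.274 mph.
buoy 3: 112.1 km/h = 69.656 mph.
Spread: 76.274 − 60.000 = 16.3 mph.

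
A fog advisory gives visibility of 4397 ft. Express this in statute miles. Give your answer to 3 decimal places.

1 ft = 0.000189394 SM, so 4397 × 0.000189394 = 0.833 SM.

0.833 SM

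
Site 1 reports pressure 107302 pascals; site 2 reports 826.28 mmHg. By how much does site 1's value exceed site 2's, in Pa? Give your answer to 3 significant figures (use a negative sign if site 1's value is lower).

site 2: 826.28 mmHg = 110161.62 Pa.
Difference: 107302.00 − 110161.62 = -2860 Pa.

-2860 Pa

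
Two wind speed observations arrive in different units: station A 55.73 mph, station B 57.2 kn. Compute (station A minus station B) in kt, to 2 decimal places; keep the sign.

station A: 55.73 mph = 48.4280 kt.
Difference: 48.4280 − 57.2000 = -8.77 kt.

-8.77 kt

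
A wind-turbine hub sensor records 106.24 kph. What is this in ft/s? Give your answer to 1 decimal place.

96.8 ft/s

1 km/h = 0.911344 ft/s, so 106.24 × 0.911344 = 96.8 ft/s.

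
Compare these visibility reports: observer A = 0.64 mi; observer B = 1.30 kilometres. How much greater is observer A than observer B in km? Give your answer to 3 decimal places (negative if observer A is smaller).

observer A: 0.64 SM = 1.02998 km.
Difference: 1.02998 − 1.30000 = -0.270 km.

-0.270 km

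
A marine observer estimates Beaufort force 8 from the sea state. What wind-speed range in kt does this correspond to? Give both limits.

Beaufort 8 (gale) spans 34–40 knots.

34 to 40 kt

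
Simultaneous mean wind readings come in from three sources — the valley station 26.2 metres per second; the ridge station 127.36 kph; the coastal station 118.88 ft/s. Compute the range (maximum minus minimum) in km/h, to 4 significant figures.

the valley station: 26.2 m/s = 94.3200 km/h.
the coastal station: 118.88 ft/s = 130.4446 km/h.
Spread: 130.4446 − 94.3200 = 36.12 km/h.

36.12 km/h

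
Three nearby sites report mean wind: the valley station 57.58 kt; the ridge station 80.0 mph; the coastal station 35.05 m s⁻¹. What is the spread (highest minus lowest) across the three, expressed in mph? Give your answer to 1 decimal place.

the valley station: 57.58 kt = 66.262 mph.
the coastal station: 35.05 m/s = 78.405 mph.
Spread: 80.000 − 66.262 = 13.7 mph.

13.7 mph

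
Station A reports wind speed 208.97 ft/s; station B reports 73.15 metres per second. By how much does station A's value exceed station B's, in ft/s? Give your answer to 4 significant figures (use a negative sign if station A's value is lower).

-31.02 ft/s

station B: 73.15 m/s = 239.9934 ft/s.
Difference: 208.9700 − 239.9934 = -31.02 ft/s.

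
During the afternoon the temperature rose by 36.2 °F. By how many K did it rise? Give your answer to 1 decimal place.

A change of 1 °C equals a change of 1.8 °F: ΔK = 36.2 × 0.5556 = 20.1 K.

20.1 K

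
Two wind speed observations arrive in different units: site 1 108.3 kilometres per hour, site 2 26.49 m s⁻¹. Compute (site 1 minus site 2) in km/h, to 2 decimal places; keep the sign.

site 2: 26.49 m/s = 95.3640 km/h.
Difference: 108.3000 − 95.3640 = 12.94 km/h.

12.94 km/h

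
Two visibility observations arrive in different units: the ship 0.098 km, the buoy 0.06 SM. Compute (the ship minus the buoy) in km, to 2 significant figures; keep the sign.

0.0014 km

the buoy: 0.06 SM = 0.096561 km.
Difference: 0.098000 − 0.096561 = 0.0014 km.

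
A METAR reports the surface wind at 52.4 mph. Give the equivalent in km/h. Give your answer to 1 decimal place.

84.3 km/h

1 mph = 1.60934 km/h, so 52.4 × 1.60934 = 84.3 km/h.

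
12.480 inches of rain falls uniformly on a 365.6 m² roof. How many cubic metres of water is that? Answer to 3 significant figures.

116 cubic metres

Depth: 12.480 in × 25.4 = 316.992 mm.
1 mm over 1 m² is 1 L, so volume = 316.992 × 365.6 = 115892.28 L = 116 m³.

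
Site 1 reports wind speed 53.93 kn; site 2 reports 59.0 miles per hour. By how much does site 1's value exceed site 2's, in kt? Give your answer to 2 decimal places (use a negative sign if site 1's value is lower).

2.66 kt

site 2: 59.0 mph = 51.2696 kt.
Difference: 53.9300 − 51.2696 = 2.66 kt.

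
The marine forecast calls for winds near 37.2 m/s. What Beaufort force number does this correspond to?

Beaufort force 12

37.2 m/s lies in the Beaufort 12 band (hurricane force, ≥32.7 m/s).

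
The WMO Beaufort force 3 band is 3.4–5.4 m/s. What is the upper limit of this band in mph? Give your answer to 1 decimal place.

3.4–5.4 m/s × 2.237 = 7.6–12.1 mph.

12.1 mph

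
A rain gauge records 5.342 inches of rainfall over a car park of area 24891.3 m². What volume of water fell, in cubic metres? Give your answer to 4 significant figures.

3377 cubic metres

Depth: 5.342 in × 25.4 = 135.6868 mm.
1 mm over 1 m² is 1 L, so volume = 135.6868 × 24891.3 = 3377420.8 L = 3377 m³.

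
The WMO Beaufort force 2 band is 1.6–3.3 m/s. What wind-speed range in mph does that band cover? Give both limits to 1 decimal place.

3.6 to 7.4 mph

1.6–3.3 m/s × 2.237 = 3.6–7.4 mph.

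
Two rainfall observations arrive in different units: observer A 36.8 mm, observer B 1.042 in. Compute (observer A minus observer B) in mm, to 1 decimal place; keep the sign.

observer B: 1.042 in = 26.467 mm.
Difference: 36.800 − 26.467 = 10.3 mm.

10.3 mm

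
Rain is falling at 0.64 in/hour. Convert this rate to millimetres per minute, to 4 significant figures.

0.2709 mm/minute

0.64 in/hour × 25.4 mm/in × 0.0166667 hour/minute = 0.2709 mm/minute.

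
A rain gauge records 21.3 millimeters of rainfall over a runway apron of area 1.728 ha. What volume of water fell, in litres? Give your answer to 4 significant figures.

Area: 1.728 ha = 17280 m².
1 mm over 1 m² is 1 L, so volume = 21.3 × 17280 = 368064 L ≈ 368100 L.

368100 litres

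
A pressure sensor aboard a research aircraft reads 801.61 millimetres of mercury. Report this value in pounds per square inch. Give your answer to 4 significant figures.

15.50 psi

1 mmHg = 0.0193368 psi, so 801.61 × 0.0193368 = 15.50 psi.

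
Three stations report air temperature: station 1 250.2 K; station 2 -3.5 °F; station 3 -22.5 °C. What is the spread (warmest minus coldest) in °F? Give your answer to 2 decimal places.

5.81 °F

station 1: 250.2 K = -22.950 °C.
station 2: -3.5 °F = -19.722 °C.
Spread: (-19.722) − (-22.950) = 3.228 °C = 5.81 °F.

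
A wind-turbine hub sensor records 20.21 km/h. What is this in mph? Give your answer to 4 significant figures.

1 km/h = 0.621371 mph, so 20.21 × 0.621371 = 12.56 mph.

12.56 mph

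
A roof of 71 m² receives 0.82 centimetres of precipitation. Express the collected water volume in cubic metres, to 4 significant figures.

0.5822 cubic metres

Depth: 0.82 cm × 10 = 8.2 mm.
1 mm over 1 m² is 1 L, so volume = 8.2 × 71 = 582.2 L = 0.5822 m³.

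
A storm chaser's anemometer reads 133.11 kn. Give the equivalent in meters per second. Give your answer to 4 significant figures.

1 kt = 0.514444 m/s, so 133.11 × 0.514444 = 68.48 m/s.

68.48 m/s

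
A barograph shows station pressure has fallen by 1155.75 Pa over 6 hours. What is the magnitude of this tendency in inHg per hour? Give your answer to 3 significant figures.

1155.75 Pa / 6 h × 0.0002953 inHg/Pa = 0.0569 inHg/h.

0.0569 inHg per hour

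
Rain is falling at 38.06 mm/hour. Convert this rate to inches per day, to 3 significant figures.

38.06 mm/hour × 0.0393701 in/mm × 24 hour/day = 36.0 in/day.

36.0 in/day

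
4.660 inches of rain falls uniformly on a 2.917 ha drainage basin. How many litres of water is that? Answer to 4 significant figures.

Depth: 4.660 in × 25.4 = 118.364 mm.
Area: 2.917 ha = 29170 m².
1 mm over 1 m² is 1 L, so volume = 118.364 × 29170 = 3452677.9 L ≈ 3453000 L.

3453000 litres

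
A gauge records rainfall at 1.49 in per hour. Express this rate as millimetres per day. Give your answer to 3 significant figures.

908 mm/day

1.49 in/hour × 25.4 mm/in × 24 hour/day = 908 mm/day.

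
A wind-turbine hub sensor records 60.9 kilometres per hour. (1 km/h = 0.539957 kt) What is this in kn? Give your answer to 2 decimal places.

1 km/h = 0.539957 kt, so 60.9 × 0.539957 = 32.88 kt.

32.88 kt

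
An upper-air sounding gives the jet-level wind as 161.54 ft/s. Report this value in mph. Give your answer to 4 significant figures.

1 ft/s = 0.681818 mph, so 161.54 × 0.681818 = 110.1 mph.

110.1 mph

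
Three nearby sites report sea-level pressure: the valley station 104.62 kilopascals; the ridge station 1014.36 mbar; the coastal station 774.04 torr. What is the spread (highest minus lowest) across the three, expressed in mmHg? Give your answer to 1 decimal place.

the valley station: 104.62 kPa = 784.714 mmHg.
the ridge station: 1014.36 mb = 760.832 mmHg.
Spread: 784.714 − 760.832 = 23.9 mmHg.

23.9 mmHg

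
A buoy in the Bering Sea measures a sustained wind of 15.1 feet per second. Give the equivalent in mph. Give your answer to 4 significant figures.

10.30 mph

1 ft/s = 0.681818 mph, so 15.1 × 0.681818 = 10.30 mph.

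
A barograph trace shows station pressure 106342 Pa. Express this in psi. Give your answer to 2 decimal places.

15.42 psi

1 Pa = 0.000145038 psi, so 106342 × 0.000145038 = 15.42 psi.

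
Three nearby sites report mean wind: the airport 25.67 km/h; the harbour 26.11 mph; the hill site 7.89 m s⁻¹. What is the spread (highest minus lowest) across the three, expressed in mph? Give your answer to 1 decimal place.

10.2 mph

the airport: 25.67 km/h = 15.951 mph.
the hill site: 7.89 m/s = 17.649 mph.
Spread: 26.110 − 15.951 = 10.2 mph.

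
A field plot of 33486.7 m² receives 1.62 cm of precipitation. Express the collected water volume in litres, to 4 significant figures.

542500 litres

Depth: 1.62 cm × 10 = 16.2 mm.
1 mm over 1 m² is 1 L, so volume = 16.2 × 33486.7 = 542484.54 L ≈ 542500 L.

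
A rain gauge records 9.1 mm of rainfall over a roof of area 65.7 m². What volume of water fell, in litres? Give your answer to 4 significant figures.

597.9 litres

1 mm over 1 m² is 1 L, so volume = 9.1 × 65.7 = 597.87 L ≈ 597.9 L.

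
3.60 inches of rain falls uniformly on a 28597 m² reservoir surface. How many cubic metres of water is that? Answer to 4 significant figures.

Depth: 3.60 in × 25.4 = 91.44 mm.
1 mm over 1 m² is 1 L, so volume = 91.44 × 28597 = 2614909.7 L = 2615 m³.

2615 cubic metres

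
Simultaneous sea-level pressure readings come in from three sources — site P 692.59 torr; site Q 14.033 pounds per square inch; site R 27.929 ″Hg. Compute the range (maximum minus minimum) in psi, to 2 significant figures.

0.64 psi

site P: 692.59 mmHg = 13.3925 psi.
site R: 27.929 inHg = 13.7174 psi.
Spread: 14.0330 − 13.3925 = 0.64 psi.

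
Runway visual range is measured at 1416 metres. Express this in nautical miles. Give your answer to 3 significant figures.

0.765 nmi

1 m = 0.000539957 nmi, so 1416 × 0.000539957 = 0.765 nmi.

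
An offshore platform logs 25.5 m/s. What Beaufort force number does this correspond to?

25.5 m/s lies in the Beaufort 10 band (storm, 24.5–28.4 m/s).

Beaufort force 10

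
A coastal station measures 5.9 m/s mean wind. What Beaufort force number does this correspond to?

Beaufort force 4

5.9 m/s lies in the Beaufort 4 band (moderate breeze, 5.5–7.9 m/s).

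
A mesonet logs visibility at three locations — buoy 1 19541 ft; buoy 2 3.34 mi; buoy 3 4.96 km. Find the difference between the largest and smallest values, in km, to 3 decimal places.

buoy 1: 19541 ft = 5.95610 km.
buoy 2: 3.34 SM = 5.37521 km.
Spread: 5.95610 − 4.96000 = 0.996 km.

0.996 km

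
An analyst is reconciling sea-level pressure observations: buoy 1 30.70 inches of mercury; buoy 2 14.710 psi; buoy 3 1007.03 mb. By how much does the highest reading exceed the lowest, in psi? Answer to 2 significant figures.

buoy 1: 30.70 inHg = 15.0784 psi.
buoy 3: 1007.03 mb = 14.6057 psi.
Spread: 15.0784 − 14.6057 = 0.47 psi.

0.47 psi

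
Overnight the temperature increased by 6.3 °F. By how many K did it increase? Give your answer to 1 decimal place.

3.5 K

For a temperature change the 32° offset cancels: ΔK = 6.3 × 0.5556 = 3.5 K.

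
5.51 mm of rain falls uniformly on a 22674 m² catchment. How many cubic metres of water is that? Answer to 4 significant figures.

1 mm over 1 m² is 1 L, so volume = 5.51 × 22674 = 124933.74 L = 124.9 m³.

124.9 cubic metres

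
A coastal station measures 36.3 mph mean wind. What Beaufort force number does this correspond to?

36.3 mph = 16.2 m/s, which is Beaufort 7 (near gale, 13.9–17.1 m/s).

Beaufort force 7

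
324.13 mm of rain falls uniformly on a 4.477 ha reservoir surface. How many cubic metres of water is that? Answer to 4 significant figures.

14510 cubic metres

Area: 4.477 ha = 44770 m².
1 mm over 1 m² is 1 L, so volume = 324.13 × 44770 = 14511300 L = 14510 m³.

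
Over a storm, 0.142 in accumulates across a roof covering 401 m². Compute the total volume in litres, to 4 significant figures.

Depth: 0.142 in × 25.4 = 3.6068 mm.
1 mm over 1 m² is 1 L, so volume = 3.6068 × 401 = 1446.3268 L ≈ 1446 L.

1446 litres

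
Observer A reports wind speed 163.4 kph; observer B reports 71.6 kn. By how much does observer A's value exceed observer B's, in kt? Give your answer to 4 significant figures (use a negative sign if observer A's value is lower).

observer A: 163.4 km/h = 88.2289 kt.
Difference: 88.2289 − 71.6000 = 16.63 kt.

16.63 kt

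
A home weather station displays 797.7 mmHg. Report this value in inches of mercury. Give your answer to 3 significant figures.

1 mmHg = 0.0393701 inHg, so 797.7 × 0.0393701 = 31.4 inHg.

31.4 inHg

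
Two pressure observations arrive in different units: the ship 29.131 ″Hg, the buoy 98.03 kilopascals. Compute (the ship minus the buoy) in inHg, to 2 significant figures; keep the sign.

0.18 inHg

the buoy: 98.03 kPa = 28.9482 inHg.
Difference: 29.1310 − 28.9482 = 0.18 inHg.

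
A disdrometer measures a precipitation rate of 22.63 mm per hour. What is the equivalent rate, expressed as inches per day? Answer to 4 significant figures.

21.38 in/day

22.63 mm/hour × 0.0393701 in/mm × 24 hour/day = 21.38 in/day.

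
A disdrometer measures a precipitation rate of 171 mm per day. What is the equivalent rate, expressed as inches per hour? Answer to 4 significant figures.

0.2805 in/hour

171 mm/day × 0.0393701 in/mm × 0.0416667 day/hour = 0.2805 in/hour.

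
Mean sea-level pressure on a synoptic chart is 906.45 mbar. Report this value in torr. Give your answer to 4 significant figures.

1 mb = 0.750062 mmHg, so 906.45 × 0.750062 = 679.9 mmHg.

679.9 mmHg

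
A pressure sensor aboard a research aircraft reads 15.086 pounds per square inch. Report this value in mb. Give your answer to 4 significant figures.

1040 mb

1 psi = 68.9476 mb, so 15.086 × 68.9476 = 1040 mb.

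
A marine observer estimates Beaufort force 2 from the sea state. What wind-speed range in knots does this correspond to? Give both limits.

Beaufort 2 (light breeze) spans 4–6 knots.

4 to 6 kt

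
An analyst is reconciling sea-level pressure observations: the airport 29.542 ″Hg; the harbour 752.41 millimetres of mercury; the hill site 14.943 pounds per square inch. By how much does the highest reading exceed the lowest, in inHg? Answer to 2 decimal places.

the harbour: 752.41 mmHg = 29.6224 inHg.
the hill site: 14.943 psi = 30.4243 inHg.
Spread: 30.4243 − 29.5420 = 0.88 inHg.

0.88 inHg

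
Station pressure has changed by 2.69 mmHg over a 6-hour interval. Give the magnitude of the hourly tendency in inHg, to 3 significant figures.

0.0177 inHg per hour

2.69 mmHg / 6 h × 0.0393701 inHg/mmHg = 0.0177 inHg/h.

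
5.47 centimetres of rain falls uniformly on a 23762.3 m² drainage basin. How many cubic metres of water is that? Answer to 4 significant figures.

1300 cubic metres

Depth: 5.47 cm × 10 = 54.7 mm.
1 mm over 1 m² is 1 L, so volume = 54.7 × 23762.3 = 1299797.8 L = 1300 m³.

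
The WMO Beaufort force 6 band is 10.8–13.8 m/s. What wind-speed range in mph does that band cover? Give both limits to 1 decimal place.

10.8–13.8 m/s × 2.237 = 24.2–30.9 mph.

24.2 to 30.9 mph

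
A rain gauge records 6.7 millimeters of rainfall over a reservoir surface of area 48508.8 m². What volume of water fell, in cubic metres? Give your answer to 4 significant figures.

325.0 cubic metres

1 mm over 1 m² is 1 L, so volume = 6.7 × 48508.8 = 325008.96 L = 325.0 m³.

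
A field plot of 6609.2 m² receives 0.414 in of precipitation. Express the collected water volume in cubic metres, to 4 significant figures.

Depth: 0.414 in × 25.4 = 10.5156 mm.
1 mm over 1 m² is 1 L, so volume = 10.5156 × 6609.2 = 69499.704 L = 69.50 m³.

69.50 cubic metres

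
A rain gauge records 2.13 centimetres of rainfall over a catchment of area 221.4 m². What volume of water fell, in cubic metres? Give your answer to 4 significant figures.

4.716 cubic metres

Depth: 2.13 cm × 10 = 21.3 mm.
1 mm over 1 m² is 1 L, so volume = 21.3 × 221.4 = 4715.82 L = 4.716 m³.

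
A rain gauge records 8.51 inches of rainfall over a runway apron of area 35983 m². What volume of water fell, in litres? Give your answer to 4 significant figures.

7778000 litres

Depth: 8.51 in × 25.4 = 216.154 mm.
1 mm over 1 m² is 1 L, so volume = 216.154 × 35983 = 7777869.4 L ≈ 7778000 L.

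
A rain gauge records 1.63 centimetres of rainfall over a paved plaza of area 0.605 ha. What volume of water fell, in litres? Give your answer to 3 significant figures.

98600 litres

Depth: 1.63 cm × 10 = 16.3 mm.
Area: 0.605 ha = 6050 m².
1 mm over 1 m² is 1 L, so volume = 16.3 × 6050 = 98615 L ≈ 98600 L.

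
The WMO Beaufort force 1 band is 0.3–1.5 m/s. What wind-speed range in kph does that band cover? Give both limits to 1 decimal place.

0.3–1.5 m/s × 3.6 = 1.1–5.4 km/h.

1.1 to 5.4 km/h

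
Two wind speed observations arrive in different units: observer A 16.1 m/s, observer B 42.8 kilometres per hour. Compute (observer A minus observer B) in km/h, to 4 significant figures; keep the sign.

15.16 km/h

observer A: 16.1 m/s = 57.9600 km/h.
Difference: 57.9600 − 42.8000 = 15.16 km/h.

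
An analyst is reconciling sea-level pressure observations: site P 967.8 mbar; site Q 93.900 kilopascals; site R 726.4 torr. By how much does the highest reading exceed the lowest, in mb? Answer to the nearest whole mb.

site Q: 93.900 kPa = 939.00 mb.
site R: 726.4 mmHg = 968.45 mb.
Spread: 968.45 − 939.00 = 29 mb.

29 mb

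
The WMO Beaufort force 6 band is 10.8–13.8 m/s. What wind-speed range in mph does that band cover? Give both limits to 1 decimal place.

10.8–13.8 m/s × 2.237 = 24.2–30.9 mph.

24.2 to 30.9 mph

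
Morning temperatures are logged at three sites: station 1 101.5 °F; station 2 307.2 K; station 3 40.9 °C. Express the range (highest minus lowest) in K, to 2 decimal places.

station 1: 101.5 °F = 38.611 °C.
station 2: 307.2 K = 34.050 °C.
Spread: 40.900 − 34.050 = 6.850 °C.

6.85 K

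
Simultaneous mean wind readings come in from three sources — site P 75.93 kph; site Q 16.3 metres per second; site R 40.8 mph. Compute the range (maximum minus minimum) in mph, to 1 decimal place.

10.7 mph

site P: 75.93 km/h = 47.181 mph.
site Q: 16.3 m/s = 36.462 mph.
Spread: 47.181 − 36.462 = 10.7 mph.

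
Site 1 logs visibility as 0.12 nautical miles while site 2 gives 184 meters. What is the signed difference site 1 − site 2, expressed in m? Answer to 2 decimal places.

site 1: 0.12 nmi = 222.2400 m.
Difference: 222.2400 − 184.0000 = 38.24 m.

38.24 m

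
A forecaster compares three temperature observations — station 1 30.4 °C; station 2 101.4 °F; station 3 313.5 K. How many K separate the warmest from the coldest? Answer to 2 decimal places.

station 2: 101.4 °F = 38.556 °C.
station 3: 313.5 K = 40.350 °C.
Spread: 40.350 − 30.400 = 9.950 °C.

9.95 K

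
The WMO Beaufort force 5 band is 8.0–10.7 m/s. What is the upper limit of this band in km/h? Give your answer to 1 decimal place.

38.5 km/h

8.0–10.7 m/s × 3.6 = 28.8–38.5 km/h.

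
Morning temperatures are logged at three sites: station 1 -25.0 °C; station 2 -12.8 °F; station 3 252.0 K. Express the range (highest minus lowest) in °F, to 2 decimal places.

station 2: -12.8 °F = -24.889 °C.
station 3: 252.0 K = -21.150 °C.
Spread: (-21.150) − (-25.000) = 3.850 °C = 6.93 °F.

6.93 °F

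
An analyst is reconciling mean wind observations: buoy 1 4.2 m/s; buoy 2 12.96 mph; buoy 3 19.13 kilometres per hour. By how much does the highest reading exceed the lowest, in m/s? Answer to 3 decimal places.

1.594 m/s

buoy 2: 12.96 mph = 5.79364 m/s.
buoy 3: 19.13 km/h = 5.31389 m/s.
Spread: 5.79364 − 4.20000 = 1.594 m/s.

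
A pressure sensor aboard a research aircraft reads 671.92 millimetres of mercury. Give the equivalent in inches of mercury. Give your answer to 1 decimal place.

1 mmHg = 0.0393701 inHg, so 671.92 × 0.0393701 = 26.5 inHg.

26.5 inHg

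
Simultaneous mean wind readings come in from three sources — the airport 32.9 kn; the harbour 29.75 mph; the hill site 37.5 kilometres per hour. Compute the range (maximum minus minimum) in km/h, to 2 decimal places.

the airport: 32.9 kt = 60.9308 km/h.
the harbour: 29.75 mph = 47.8780 km/h.
Spread: 60.9308 − 37.5000 = 23.43 km/h.

23.43 km/h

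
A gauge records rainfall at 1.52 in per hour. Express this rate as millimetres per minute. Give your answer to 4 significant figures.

0.6435 mm/minute

1.52 in/hour × 25.4 mm/in × 0.0166667 hour/minute = 0.6435 mm/minute.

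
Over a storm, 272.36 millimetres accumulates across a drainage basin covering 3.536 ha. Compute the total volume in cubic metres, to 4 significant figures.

Area: 3.536 ha = 35360 m².
1 mm over 1 m² is 1 L, so volume = 272.36 × 35360 = 9630649.6 L = 9631 m³.

9631 cubic metres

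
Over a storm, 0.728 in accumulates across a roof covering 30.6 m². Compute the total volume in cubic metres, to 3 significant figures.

0.566 cubic metres

Depth: 0.728 in × 25.4 = 18.4912 mm.
1 mm over 1 m² is 1 L, so volume = 18.4912 × 30.6 = 565.83072 L = 0.566 m³.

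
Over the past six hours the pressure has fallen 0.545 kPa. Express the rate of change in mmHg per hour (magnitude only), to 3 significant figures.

0.681 mmHg per hour

0.545 kPa / 6 h × 7.50062 mmHg/kPa = 0.681 mmHg/h.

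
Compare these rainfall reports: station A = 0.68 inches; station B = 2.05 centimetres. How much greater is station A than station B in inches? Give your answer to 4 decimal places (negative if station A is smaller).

-0.1271 in

station B: 2.05 cm = 0.807087 in.
Difference: 0.680000 − 0.807087 = -0.1271 in.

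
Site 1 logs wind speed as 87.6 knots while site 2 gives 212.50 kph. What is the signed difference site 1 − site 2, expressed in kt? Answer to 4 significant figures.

-27.14 kt

site 2: 212.50 km/h = 114.7408 kt.
Difference: 87.6000 − 114.7408 = -27.14 kt.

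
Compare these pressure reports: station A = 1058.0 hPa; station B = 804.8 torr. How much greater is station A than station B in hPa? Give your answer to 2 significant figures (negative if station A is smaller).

-15 hPa

station B: 804.8 mmHg = 1072.98 hPa.
Difference: 1058.00 − 1072.98 = -15 hPa.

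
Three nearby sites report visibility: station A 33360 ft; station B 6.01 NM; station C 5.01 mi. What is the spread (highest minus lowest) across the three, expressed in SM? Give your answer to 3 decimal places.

1.906 SM

station A: 33360 ft = 6.31818 SM.
station B: 6.01 nmi = 6.91618 SM.
Spread: 6.91618 − 5.01000 = 1.906 SM.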